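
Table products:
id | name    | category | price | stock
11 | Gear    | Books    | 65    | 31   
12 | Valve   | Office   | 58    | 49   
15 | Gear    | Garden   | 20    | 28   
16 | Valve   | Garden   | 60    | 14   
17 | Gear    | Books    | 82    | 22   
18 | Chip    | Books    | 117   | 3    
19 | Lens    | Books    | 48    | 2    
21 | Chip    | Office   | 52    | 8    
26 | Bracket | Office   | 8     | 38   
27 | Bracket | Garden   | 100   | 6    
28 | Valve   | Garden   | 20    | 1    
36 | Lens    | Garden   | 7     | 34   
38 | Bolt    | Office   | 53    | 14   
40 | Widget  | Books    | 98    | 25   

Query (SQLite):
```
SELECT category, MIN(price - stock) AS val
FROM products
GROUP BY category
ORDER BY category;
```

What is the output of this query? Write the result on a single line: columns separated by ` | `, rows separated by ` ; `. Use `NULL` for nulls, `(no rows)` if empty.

For each row compute price - stock.
Group by category; take MIN of the expression per group.
  Books: ids {11, 17, 18, 19, 40} → MIN(price - stock)=34
  Garden: ids {15, 16, 27, 28, 36} → MIN(price - stock)=-27
  Office: ids {12, 21, 26, 38} → MIN(price - stock)=-30

Books | 34 ; Garden | -27 ; Office | -30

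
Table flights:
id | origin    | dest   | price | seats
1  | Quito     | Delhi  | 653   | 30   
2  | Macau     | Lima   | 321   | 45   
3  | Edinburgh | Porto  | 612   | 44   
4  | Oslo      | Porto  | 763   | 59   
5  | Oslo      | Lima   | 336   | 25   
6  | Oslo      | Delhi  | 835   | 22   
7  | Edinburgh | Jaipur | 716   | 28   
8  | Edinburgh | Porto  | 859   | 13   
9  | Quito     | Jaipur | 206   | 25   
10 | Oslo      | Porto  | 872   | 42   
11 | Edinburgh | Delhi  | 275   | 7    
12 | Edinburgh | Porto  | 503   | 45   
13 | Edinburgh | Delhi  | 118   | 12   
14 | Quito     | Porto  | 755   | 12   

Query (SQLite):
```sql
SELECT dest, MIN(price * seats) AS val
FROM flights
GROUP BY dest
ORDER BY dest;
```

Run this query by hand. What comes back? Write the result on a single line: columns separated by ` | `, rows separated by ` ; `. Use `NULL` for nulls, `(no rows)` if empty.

For each row compute price * seats.
Group by dest; take MIN of the expression per group.
  Delhi: ids {1, 6, 11, 13} → MIN(price * seats)=1416
  Jaipur: ids {7, 9} → MIN(price * seats)=5150
  Lima: ids {2, 5} → MIN(price * seats)=8400
  Porto: ids {3, 4, 8, 10, 12, 14} → MIN(price * seats)=9060

Delhi | 1416 ; Jaipur | 5150 ; Lima | 8400 ; Porto | 9060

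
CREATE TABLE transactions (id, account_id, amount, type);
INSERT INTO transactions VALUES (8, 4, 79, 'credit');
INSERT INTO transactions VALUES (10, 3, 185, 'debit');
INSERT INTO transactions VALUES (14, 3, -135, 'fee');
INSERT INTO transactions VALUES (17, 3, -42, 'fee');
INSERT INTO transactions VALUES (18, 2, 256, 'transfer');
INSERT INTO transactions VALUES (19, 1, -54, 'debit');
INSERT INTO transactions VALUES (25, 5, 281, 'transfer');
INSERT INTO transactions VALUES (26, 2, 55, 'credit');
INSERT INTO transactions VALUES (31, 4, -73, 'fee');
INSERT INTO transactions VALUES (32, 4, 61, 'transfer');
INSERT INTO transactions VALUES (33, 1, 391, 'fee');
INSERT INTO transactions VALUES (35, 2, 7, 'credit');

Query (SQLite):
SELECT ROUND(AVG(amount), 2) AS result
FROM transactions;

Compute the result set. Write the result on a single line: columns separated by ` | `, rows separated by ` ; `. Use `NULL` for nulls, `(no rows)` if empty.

84.25

All amount values: [79, 185, -135, -42, 256, -54, 281, 55, -73, 61, 391, 7].
AVG = 1011 / 12 (rounded to 2 dp).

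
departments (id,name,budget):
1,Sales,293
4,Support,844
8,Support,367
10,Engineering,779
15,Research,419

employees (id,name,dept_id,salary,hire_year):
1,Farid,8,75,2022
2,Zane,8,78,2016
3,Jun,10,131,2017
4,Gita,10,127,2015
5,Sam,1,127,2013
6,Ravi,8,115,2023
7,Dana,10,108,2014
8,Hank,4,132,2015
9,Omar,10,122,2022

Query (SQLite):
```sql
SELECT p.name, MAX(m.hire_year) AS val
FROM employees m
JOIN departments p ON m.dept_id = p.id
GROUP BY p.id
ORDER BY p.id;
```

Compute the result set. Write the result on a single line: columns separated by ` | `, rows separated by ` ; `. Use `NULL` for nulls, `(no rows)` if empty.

Join each employees row to its departments via dept_id.
Group joined rows by departments.id; compute MAX(m.hire_year) per group.
  1: ids {5} → MAX(m.hire_year)=2013
  4: ids {8} → MAX(m.hire_year)=2015
  8: ids {1, 2, 6} → MAX(m.hire_year)=2023
  10: ids {3, 4, 7, 9} → MAX(m.hire_year)=2022

Sales | 2013 ; Support | 2015 ; Support | 2023 ; Engineering | 2022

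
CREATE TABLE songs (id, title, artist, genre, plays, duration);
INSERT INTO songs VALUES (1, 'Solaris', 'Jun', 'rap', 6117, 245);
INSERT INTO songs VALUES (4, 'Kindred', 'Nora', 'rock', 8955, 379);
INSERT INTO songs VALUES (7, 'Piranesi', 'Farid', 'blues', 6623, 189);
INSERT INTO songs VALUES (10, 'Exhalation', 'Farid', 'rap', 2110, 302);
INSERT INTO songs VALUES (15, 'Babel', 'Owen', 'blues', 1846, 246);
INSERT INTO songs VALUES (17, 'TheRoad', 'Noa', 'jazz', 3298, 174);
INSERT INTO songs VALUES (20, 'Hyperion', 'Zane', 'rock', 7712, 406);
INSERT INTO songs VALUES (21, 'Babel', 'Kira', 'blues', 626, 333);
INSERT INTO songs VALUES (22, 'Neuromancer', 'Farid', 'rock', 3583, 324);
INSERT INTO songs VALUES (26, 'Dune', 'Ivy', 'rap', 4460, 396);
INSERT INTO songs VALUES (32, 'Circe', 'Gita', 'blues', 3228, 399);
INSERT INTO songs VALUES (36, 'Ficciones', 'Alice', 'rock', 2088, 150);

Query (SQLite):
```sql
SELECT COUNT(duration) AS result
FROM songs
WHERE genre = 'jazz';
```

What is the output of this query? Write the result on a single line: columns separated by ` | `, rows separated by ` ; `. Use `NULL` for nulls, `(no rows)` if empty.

Rows where genre='jazz' → duration values: [174].
COUNT(duration) counts non-NULL values → 1.

1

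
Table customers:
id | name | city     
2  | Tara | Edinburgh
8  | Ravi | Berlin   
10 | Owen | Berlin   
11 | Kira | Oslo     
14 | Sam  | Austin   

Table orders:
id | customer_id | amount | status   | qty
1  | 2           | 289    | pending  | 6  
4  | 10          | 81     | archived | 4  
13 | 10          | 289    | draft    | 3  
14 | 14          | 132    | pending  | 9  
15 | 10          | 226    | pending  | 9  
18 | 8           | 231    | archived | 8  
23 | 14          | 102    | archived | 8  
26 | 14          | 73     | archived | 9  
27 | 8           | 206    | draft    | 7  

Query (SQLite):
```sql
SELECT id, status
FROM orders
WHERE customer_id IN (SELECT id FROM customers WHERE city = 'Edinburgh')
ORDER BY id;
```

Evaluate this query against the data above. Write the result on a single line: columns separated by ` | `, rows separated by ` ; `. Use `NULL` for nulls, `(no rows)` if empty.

Inner query: customers.id where city = 'Edinburgh'.
Outer: keep orders rows whose customer_id is in that set.
Inner query → {2}

1 | pending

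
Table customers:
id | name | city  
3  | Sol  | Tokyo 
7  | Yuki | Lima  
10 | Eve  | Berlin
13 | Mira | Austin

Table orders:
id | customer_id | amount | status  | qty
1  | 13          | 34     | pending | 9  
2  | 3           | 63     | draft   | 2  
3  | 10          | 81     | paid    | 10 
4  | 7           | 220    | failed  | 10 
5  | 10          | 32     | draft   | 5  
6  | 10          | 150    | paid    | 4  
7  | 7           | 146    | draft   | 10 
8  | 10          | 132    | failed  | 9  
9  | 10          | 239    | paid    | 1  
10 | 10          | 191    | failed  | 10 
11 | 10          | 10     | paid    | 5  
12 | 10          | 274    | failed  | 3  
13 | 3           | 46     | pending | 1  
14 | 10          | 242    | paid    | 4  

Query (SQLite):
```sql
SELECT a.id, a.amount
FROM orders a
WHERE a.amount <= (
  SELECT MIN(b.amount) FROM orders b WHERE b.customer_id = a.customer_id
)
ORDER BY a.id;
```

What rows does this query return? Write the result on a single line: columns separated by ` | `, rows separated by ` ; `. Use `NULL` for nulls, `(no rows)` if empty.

1 | 34 ; 7 | 146 ; 11 | 10 ; 13 | 46

For each orders row a, compute MIN(amount) over rows sharing a.customer_id.
Keep row a if a.amount <= that per-group MIN.
  customer_id=3: MIN(amount) = 46
  customer_id=7: MIN(amount) = 146
  customer_id=10: MIN(amount) = 10
  customer_id=13: MIN(amount) = 34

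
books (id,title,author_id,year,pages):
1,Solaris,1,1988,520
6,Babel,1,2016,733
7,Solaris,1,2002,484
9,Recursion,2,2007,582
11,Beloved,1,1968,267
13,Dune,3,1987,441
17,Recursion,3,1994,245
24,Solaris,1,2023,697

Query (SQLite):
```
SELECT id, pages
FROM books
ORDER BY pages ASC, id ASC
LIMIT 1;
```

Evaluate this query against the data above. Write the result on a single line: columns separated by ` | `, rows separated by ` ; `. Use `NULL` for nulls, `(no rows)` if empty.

Sort by pages asc, tiebreak id asc: (245, id=17), (267, id=11), (441, id=13), (484, id=7) …. Take first 1.

17 | 245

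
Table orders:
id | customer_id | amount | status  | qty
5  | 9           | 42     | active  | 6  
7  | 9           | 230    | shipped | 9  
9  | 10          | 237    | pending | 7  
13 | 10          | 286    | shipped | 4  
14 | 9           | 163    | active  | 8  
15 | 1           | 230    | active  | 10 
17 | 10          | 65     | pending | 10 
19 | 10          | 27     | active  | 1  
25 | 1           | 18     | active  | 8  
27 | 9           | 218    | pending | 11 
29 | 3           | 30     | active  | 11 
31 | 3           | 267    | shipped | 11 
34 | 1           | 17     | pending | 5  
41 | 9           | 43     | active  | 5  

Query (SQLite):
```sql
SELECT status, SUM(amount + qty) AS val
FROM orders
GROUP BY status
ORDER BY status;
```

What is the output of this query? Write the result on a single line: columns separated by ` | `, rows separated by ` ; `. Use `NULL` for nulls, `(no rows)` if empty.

For each row compute amount + qty.
Group by status; take SUM of the expression per group.
  active: ids {5, 14, 15, 19, 25, 29, 41} → SUM(amount + qty)=602
  pending: ids {9, 17, 27, 34} → SUM(amount + qty)=570
  shipped: ids {7, 13, 31} → SUM(amount + qty)=807

active | 602 ; pending | 570 ; shipped | 807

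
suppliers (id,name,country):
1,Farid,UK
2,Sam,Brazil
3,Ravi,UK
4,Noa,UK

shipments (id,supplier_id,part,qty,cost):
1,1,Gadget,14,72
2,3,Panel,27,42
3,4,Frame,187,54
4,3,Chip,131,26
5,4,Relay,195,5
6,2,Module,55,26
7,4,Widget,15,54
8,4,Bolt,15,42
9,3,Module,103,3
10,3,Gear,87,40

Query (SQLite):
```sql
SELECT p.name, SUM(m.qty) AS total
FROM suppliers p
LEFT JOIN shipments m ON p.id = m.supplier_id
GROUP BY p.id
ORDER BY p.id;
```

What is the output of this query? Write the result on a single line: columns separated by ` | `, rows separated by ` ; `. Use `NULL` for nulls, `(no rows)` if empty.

LEFT JOIN keeps every suppliers row; unmatched ones get NULL for shipments columns.
Group by suppliers.id and compute SUM(m.qty). SUM over an all-NULL group is NULL.
  1: ids {1} → SUM(m.qty)=14
  2: ids {6} → SUM(m.qty)=55
  3: ids {2, 4, 9, 10} → SUM(m.qty)=348
  4: ids {3, 5, 7, 8} → SUM(m.qty)=412

Farid | 14 ; Sam | 55 ; Ravi | 348 ; Noa | 412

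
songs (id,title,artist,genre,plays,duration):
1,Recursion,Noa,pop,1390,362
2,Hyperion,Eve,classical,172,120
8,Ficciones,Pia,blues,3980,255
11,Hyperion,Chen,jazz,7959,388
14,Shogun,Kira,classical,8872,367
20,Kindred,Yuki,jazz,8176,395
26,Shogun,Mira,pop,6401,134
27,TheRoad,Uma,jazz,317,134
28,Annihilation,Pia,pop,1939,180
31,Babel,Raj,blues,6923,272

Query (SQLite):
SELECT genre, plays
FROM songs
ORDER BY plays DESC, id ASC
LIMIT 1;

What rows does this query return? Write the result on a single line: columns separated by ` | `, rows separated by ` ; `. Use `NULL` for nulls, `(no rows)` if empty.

Sort by plays desc, tiebreak id asc: (8872, id=14), (8176, id=20), (7959, id=11), (6923, id=31) …. Take first 1.

classical | 8872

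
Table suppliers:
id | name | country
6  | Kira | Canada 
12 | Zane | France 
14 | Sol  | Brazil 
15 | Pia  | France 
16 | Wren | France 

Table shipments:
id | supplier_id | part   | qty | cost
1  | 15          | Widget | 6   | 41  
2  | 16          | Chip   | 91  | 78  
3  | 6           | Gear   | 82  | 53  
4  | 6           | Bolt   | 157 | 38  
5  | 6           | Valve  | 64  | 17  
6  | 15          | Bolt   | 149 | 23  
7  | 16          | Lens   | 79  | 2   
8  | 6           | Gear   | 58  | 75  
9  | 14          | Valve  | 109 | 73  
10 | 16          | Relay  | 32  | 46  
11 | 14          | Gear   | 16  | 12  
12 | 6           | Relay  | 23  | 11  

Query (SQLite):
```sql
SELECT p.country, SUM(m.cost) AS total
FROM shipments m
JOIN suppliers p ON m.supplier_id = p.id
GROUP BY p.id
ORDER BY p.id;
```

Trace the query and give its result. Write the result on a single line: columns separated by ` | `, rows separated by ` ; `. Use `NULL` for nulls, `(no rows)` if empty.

Join each shipments row to its suppliers via supplier_id.
Group joined rows by suppliers.id; compute SUM(m.cost) per group.
  6: ids {3, 4, 5, 8, 12} → SUM(m.cost)=194
  14: ids {9, 11} → SUM(m.cost)=85
  15: ids {1, 6} → SUM(m.cost)=64
  16: ids {2, 7, 10} → SUM(m.cost)=126

Canada | 194 ; Brazil | 85 ; France | 64 ; France | 126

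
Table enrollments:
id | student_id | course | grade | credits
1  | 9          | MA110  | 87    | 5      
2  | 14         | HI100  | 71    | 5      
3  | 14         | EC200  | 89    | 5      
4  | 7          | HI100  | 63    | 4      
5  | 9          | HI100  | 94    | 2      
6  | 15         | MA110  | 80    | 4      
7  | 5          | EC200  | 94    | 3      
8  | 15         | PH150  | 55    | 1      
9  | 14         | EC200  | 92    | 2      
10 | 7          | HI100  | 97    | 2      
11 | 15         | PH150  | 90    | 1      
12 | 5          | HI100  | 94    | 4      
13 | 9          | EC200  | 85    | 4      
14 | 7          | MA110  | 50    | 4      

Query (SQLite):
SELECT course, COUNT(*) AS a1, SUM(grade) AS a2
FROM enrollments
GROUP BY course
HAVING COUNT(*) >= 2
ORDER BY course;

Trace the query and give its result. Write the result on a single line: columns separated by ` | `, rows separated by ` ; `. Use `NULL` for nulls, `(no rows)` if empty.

Group enrollments by course.
Per group compute: COUNT(*), SUM(grade).
HAVING: drop groups with fewer than 2 rows.
  EC200: ids {3, 7, 9, 13} → COUNT(*)=4, SUM(grade)=360
  HI100: ids {2, 4, 5, 10, 12} → COUNT(*)=5, SUM(grade)=419
  MA110: ids {1, 6, 14} → COUNT(*)=3, SUM(grade)=217
  PH150: ids {8, 11} → COUNT(*)=2, SUM(grade)=145

EC200 | 4 | 360 ; HI100 | 5 | 419 ; MA110 | 3 | 217 ; PH150 | 2 | 145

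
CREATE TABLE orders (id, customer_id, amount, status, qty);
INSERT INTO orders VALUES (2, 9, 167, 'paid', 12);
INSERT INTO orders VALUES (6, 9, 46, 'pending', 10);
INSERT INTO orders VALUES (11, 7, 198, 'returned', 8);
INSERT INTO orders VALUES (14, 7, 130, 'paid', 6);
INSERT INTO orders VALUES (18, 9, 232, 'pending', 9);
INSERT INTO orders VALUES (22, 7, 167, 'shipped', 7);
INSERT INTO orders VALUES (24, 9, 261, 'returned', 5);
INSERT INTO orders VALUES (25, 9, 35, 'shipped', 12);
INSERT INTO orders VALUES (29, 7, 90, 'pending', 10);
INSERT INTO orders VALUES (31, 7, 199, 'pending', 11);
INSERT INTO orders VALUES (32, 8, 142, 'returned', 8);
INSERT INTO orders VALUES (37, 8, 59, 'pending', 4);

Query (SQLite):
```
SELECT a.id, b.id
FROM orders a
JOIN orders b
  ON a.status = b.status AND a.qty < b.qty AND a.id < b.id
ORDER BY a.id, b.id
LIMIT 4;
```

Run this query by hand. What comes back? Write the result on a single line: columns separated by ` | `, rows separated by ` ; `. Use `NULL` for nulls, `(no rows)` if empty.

6 | 31 ; 18 | 29 ; 18 | 31 ; 22 | 25

Pairs (a,b) with same status, a.qty < b.qty, a.id < b.id.
status groups: paid:{2,14} pending:{6,18,29,31,37} returned:{11,24,32} shipped:{22,25}
Ordered by (a.id, b.id); first 4.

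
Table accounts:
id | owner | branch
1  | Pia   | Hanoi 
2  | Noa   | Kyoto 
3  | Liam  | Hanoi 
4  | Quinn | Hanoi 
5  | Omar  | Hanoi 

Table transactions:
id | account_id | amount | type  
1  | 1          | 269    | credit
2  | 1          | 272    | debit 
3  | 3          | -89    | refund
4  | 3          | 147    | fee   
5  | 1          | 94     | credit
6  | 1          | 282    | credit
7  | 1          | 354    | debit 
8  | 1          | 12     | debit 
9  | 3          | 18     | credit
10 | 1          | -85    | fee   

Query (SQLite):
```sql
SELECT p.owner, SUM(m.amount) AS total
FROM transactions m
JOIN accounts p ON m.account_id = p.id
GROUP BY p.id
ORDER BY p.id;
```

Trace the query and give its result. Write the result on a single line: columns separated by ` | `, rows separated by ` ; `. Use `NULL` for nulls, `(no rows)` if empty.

Pia | 1198 ; Liam | 76

Join each transactions row to its accounts via account_id.
Group joined rows by accounts.id; compute SUM(m.amount) per group.
  1: ids {1, 2, 5, 6, 7, 8, 10} → SUM(m.amount)=1198
  3: ids {3, 4, 9} → SUM(m.amount)=76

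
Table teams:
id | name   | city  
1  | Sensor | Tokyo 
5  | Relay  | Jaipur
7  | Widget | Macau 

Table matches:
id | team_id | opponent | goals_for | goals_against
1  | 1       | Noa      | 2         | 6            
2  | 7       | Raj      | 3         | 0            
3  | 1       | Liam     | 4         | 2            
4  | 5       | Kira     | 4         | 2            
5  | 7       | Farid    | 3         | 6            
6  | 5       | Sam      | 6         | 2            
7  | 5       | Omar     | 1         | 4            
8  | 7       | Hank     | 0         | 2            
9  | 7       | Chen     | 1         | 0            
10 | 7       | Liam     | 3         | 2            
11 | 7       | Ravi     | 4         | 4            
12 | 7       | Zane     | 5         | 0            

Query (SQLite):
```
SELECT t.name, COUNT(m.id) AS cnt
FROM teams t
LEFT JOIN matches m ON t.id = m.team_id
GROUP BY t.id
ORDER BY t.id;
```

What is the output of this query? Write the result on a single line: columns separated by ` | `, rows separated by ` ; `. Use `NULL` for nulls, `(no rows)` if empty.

Sensor | 2 ; Relay | 3 ; Widget | 7

LEFT JOIN keeps every teams row; unmatched ones get NULL for matches columns.
Group by teams.id and compute COUNT(m.id). COUNT(col) of an all-NULL group is 0.
  1: ids {1, 3} → COUNT(m.id)=2
  5: ids {4, 6, 7} → COUNT(m.id)=3
  7: ids {2, 5, 8, 9, 10, 11, 12} → COUNT(m.id)=7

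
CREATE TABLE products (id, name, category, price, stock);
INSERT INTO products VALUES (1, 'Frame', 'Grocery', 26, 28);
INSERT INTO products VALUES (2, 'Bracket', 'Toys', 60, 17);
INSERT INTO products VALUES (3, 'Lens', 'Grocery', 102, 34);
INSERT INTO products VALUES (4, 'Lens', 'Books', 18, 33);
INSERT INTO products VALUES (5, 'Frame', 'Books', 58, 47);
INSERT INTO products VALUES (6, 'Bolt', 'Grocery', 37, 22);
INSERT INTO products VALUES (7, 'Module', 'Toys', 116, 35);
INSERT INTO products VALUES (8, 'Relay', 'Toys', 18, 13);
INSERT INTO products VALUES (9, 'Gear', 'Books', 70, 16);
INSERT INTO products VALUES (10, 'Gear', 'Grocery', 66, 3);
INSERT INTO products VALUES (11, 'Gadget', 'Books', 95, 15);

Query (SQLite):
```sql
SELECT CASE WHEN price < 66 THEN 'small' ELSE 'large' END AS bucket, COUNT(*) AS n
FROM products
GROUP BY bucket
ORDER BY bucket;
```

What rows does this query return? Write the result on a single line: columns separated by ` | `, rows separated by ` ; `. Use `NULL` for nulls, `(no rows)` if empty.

Bucket rows by price < 66 → 'small' else 'large'; count each bucket.

large | 5 ; small | 6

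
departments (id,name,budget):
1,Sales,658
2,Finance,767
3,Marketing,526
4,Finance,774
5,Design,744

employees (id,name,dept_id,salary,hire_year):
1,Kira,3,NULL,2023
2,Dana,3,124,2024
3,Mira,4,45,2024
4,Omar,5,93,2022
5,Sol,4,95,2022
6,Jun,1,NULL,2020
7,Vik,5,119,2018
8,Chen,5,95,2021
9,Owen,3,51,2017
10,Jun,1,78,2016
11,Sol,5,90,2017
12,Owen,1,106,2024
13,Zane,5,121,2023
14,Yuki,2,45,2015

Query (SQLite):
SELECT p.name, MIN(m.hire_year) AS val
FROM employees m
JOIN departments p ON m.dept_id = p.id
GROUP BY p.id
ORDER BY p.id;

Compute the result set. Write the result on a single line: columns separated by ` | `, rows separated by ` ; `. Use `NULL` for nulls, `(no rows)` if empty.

Join each employees row to its departments via dept_id.
Group joined rows by departments.id; compute MIN(m.hire_year) per group.
  1: ids {6, 10, 12} → MIN(m.hire_year)=2016
  2: ids {14} → MIN(m.hire_year)=2015
  3: ids {1, 2, 9} → MIN(m.hire_year)=2017
  4: ids {3, 5} → MIN(m.hire_year)=2022
  5: ids {4, 7, 8, 11, 13} → MIN(m.hire_year)=2017

Sales | 2016 ; Finance | 2015 ; Marketing | 2017 ; Finance | 2022 ; Design | 2017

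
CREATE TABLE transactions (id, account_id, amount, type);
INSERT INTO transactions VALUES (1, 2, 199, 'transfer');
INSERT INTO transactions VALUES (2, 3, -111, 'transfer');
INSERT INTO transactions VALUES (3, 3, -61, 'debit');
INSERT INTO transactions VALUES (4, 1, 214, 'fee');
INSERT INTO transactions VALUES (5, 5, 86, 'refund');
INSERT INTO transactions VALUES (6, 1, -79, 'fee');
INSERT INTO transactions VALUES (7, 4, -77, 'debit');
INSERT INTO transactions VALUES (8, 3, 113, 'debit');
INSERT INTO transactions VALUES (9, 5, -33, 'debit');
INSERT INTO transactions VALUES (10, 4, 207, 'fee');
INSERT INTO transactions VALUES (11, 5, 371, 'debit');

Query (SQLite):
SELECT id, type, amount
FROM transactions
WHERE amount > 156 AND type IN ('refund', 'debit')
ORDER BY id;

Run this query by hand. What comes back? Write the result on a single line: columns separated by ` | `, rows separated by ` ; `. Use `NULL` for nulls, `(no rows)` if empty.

amount > 156: ids {1, 4, 10, 11}
type IN ('refund', 'debit'): ids {3, 5, 7, 8, 9, 11}
Combine with AND.

11 | debit | 371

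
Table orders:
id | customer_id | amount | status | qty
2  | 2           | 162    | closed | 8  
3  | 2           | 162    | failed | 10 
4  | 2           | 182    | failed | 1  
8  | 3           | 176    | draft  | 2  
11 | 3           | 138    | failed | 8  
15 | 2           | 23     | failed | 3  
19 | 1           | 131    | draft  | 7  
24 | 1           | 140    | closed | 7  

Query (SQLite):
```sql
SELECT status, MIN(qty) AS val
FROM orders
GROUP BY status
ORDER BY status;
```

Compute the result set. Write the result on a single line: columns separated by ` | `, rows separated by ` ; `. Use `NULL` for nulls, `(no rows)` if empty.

Partition orders by status; compute MIN(qty) within each group.
  closed: ids {2, 24} → MIN(qty)=7
  draft: ids {8, 19} → MIN(qty)=2
  failed: ids {3, 4, 11, 15} → MIN(qty)=1

closed | 7 ; draft | 2 ; failed | 1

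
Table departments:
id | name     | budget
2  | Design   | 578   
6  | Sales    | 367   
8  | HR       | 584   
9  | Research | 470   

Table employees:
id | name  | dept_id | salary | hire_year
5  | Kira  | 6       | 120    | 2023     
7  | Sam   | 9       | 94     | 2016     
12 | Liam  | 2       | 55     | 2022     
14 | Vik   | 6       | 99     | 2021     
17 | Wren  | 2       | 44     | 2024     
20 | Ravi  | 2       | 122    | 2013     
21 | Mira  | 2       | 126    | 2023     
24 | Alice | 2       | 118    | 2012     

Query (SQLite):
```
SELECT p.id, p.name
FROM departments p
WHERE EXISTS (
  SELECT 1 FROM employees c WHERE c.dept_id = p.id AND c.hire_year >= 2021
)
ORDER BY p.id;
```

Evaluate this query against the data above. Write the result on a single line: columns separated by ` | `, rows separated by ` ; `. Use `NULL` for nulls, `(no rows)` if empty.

2 | Design ; 6 | Sales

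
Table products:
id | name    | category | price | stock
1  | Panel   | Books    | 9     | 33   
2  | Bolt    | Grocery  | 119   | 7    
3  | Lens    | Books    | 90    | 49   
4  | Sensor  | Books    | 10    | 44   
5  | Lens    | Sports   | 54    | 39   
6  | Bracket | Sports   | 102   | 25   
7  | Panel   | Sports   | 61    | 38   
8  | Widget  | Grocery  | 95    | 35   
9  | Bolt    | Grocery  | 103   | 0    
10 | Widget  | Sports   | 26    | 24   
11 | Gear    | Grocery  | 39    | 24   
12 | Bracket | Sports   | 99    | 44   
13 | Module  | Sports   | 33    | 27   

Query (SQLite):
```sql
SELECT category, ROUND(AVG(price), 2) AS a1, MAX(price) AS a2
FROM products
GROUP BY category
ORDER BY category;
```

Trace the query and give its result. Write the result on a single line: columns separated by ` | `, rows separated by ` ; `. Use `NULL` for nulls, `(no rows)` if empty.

Books | 36.33 | 90 ; Grocery | 89 | 119 ; Sports | 62.5 | 102

Group products by category.
Per group compute: ROUND(AVG(price), 2), MAX(price).
  Books: ids {1, 3, 4} → ROUND(AVG(price), 2)=36.33, MAX(price)=90
  Grocery: ids {2, 8, 9, 11} → ROUND(AVG(price), 2)=89, MAX(price)=119
  Sports: ids {5, 6, 7, 10, 12, 13} → ROUND(AVG(price), 2)=62.5, MAX(price)=102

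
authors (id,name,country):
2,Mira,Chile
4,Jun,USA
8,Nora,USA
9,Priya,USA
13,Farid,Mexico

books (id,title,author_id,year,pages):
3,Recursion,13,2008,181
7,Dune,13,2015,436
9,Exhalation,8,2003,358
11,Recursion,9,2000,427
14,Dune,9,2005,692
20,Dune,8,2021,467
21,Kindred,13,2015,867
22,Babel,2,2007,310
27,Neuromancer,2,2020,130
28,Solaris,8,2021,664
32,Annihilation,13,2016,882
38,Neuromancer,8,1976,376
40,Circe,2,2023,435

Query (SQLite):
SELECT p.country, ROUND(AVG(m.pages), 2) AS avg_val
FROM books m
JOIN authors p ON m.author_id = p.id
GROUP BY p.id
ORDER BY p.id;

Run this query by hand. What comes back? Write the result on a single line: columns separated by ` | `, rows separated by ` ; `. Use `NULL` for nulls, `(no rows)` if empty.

Join each books row to its authors via author_id.
Group joined rows by authors.id; compute ROUND(AVG(m.pages), 2) per group.
  2: ids {22, 27, 40} → ROUND(AVG(m.pages), 2)=291.67
  8: ids {9, 20, 28, 38} → ROUND(AVG(m.pages), 2)=466.25
  9: ids {11, 14} → ROUND(AVG(m.pages), 2)=559.5
  13: ids {3, 7, 21, 32} → ROUND(AVG(m.pages), 2)=591.5

Chile | 291.67 ; USA | 466.25 ; USA | 559.5 ; Mexico | 591.5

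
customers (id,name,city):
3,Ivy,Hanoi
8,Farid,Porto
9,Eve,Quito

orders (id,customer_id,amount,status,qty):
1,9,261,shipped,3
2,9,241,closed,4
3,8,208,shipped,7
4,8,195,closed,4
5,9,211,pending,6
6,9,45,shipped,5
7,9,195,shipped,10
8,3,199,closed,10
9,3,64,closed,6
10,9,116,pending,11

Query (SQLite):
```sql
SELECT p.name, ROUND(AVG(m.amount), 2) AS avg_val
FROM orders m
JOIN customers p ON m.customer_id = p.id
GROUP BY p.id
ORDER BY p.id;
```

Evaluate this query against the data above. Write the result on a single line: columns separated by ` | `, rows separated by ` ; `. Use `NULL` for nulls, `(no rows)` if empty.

Join each orders row to its customers via customer_id.
Group joined rows by customers.id; compute ROUND(AVG(m.amount), 2) per group.
  3: ids {8, 9} → ROUND(AVG(m.amount), 2)=131.5
  8: ids {3, 4} → ROUND(AVG(m.amount), 2)=201.5
  9: ids {1, 2, 5, 6, 7, 10} → ROUND(AVG(m.amount), 2)=178.17

Ivy | 131.5 ; Farid | 201.5 ; Eve | 178.17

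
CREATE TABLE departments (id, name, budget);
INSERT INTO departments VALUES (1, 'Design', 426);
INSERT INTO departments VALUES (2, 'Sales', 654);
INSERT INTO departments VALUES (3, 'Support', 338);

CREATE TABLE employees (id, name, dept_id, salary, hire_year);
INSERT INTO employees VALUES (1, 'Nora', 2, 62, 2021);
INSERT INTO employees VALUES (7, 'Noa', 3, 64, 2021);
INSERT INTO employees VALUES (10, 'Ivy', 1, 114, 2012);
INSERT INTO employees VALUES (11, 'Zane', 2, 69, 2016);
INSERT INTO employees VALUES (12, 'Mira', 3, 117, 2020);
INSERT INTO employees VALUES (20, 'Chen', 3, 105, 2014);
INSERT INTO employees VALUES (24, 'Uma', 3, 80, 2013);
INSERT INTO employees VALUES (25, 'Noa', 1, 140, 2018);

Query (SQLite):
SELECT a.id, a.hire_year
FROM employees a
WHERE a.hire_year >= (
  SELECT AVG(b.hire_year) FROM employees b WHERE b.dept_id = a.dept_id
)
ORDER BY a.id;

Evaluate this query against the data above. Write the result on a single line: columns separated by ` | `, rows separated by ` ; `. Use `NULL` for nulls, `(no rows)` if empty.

1 | 2021 ; 7 | 2021 ; 12 | 2020 ; 25 | 2018

For each employees row a, compute AVG(hire_year) over rows sharing a.dept_id.
Keep row a if a.hire_year >= that per-group AVG.
  dept_id=1: AVG(hire_year) = 2015.0
  dept_id=2: AVG(hire_year) = 2018.5
  dept_id=3: AVG(hire_year) = 2017.0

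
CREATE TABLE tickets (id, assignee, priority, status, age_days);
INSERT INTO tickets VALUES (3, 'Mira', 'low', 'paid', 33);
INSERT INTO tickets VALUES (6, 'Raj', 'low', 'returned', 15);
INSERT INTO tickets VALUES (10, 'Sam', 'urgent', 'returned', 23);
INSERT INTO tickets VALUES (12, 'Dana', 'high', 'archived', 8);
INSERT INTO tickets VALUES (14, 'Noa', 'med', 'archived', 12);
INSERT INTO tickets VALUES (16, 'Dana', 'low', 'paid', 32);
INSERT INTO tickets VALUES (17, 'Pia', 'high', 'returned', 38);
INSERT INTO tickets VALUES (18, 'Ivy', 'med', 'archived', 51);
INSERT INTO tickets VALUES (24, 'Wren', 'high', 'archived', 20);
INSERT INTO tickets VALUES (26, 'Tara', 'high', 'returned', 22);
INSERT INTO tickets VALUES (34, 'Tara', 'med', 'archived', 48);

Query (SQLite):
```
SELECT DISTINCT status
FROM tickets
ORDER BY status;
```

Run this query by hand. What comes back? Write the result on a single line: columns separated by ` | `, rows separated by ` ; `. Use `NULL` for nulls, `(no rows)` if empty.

archived ; paid ; returned

Collect distinct status values from tickets.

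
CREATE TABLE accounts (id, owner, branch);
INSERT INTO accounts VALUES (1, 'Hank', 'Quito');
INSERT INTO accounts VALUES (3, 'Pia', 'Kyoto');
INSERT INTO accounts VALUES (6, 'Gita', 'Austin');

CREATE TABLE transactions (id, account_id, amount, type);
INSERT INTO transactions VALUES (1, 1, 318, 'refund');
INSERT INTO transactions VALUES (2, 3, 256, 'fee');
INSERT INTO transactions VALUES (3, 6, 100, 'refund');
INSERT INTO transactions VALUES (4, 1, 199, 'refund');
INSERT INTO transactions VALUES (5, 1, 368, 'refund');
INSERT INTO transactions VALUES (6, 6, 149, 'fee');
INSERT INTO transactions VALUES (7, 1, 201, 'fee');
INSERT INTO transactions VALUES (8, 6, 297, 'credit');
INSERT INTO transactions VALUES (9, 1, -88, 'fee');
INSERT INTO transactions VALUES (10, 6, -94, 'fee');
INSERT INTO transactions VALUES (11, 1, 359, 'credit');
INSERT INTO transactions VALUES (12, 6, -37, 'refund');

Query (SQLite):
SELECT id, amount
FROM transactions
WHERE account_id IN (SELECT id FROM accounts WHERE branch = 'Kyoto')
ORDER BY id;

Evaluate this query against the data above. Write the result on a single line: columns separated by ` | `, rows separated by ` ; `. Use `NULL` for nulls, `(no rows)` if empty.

2 | 256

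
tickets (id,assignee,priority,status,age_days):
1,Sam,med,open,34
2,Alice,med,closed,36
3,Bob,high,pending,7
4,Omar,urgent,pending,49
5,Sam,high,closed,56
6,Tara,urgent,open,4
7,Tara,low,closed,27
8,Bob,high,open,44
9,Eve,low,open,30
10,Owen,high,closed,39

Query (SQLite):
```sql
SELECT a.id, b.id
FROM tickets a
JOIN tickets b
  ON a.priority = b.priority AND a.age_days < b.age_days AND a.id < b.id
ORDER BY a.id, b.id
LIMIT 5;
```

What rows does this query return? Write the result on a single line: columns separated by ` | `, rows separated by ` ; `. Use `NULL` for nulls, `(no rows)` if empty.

Pairs (a,b) with same priority, a.age_days < b.age_days, a.id < b.id.
priority groups: high:{3,5,8,10} low:{7,9} med:{1,2} urgent:{4,6}
Ordered by (a.id, b.id); first 5.

1 | 2 ; 3 | 5 ; 3 | 8 ; 3 | 10 ; 7 | 9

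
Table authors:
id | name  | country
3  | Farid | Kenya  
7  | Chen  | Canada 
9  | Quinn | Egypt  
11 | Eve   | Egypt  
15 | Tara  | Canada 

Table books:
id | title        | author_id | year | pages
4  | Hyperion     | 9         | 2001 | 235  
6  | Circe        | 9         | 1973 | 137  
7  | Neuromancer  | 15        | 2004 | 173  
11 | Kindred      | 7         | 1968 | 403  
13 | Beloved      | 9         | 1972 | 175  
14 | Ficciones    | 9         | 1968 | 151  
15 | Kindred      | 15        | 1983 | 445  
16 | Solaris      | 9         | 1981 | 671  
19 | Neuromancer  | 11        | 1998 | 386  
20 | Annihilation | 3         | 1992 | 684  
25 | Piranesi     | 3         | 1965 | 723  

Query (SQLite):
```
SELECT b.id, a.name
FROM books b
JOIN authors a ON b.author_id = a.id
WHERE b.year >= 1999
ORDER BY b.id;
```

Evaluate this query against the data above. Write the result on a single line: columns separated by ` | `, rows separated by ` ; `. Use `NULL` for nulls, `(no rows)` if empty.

Each books row matches the authors row where author_id = authors.id.
Then keep rows with b.year >= 1999.

4 | Quinn ; 7 | Tara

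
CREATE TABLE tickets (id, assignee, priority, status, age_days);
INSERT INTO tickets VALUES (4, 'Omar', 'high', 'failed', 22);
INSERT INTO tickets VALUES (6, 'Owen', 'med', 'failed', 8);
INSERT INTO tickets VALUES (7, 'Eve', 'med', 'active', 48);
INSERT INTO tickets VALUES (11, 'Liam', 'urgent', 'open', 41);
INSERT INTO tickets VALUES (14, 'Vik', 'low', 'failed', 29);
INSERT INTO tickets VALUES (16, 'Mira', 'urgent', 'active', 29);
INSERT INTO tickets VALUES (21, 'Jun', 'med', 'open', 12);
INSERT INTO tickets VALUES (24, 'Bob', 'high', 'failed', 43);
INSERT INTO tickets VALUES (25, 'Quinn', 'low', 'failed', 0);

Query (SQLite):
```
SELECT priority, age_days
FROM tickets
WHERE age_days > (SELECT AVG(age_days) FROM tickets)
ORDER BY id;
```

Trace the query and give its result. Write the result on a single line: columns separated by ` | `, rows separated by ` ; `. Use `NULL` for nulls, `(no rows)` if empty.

med | 48 ; urgent | 41 ; low | 29 ; urgent | 29 ; high | 43

Scalar subquery: AVG(age_days) over all tickets rows = 25.777778 (≈; comparison uses full precision).
Keep rows where age_days > that value.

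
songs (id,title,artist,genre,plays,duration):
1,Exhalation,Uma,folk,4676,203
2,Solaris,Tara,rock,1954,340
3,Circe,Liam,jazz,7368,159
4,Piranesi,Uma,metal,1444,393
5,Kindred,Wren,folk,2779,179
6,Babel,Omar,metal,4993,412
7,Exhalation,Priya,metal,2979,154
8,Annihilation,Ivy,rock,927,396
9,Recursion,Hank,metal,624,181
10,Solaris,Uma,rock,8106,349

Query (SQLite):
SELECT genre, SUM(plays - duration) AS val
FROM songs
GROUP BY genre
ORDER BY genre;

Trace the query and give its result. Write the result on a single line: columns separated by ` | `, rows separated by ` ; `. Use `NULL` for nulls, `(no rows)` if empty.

folk | 7073 ; jazz | 7209 ; metal | 8900 ; rock | 9902

For each row compute plays - duration.
Group by genre; take SUM of the expression per group.
  folk: ids {1, 5} → SUM(plays - duration)=7073
  jazz: ids {3} → SUM(plays - duration)=7209
  metal: ids {4, 6, 7, 9} → SUM(plays - duration)=8900
  rock: ids {2, 8, 10} → SUM(plays - duration)=9902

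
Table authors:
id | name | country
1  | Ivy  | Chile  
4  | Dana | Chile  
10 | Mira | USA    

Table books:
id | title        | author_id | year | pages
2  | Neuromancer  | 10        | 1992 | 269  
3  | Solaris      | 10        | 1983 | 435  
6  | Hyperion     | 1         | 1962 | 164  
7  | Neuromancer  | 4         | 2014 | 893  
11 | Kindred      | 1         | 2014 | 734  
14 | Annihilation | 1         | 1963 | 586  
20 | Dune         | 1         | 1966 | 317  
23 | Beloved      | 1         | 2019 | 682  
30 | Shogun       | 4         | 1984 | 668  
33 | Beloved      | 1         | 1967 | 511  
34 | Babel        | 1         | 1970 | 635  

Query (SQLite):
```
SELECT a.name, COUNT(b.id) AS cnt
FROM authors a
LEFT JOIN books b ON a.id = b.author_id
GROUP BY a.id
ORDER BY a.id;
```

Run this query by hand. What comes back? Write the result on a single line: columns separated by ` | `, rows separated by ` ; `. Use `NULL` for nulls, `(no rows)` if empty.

LEFT JOIN keeps every authors row; unmatched ones get NULL for books columns.
Group by authors.id and compute COUNT(b.id). COUNT(col) of an all-NULL group is 0.
  1: ids {6, 11, 14, 20, 23, 33, 34} → COUNT(b.id)=7
  4: ids {7, 30} → COUNT(b.id)=2
  10: ids {2, 3} → COUNT(b.id)=2

Ivy | 7 ; Dana | 2 ; Mira | 2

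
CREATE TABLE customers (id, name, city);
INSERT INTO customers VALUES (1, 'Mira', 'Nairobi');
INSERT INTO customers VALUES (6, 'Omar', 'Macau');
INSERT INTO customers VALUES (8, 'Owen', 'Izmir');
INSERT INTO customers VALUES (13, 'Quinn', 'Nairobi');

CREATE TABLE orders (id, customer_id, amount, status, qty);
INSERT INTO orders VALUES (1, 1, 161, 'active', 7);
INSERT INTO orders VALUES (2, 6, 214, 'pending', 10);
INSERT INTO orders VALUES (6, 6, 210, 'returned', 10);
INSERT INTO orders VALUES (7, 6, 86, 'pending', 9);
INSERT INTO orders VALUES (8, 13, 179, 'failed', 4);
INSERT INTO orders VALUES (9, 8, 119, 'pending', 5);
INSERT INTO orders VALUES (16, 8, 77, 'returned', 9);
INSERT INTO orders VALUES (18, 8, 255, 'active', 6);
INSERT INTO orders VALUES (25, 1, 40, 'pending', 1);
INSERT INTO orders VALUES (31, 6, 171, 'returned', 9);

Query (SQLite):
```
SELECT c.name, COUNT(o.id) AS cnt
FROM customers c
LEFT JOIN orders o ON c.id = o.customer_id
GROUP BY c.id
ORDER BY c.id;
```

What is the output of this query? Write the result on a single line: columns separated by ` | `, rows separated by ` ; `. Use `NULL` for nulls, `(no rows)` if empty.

Mira | 2 ; Omar | 4 ; Owen | 3 ; Quinn | 1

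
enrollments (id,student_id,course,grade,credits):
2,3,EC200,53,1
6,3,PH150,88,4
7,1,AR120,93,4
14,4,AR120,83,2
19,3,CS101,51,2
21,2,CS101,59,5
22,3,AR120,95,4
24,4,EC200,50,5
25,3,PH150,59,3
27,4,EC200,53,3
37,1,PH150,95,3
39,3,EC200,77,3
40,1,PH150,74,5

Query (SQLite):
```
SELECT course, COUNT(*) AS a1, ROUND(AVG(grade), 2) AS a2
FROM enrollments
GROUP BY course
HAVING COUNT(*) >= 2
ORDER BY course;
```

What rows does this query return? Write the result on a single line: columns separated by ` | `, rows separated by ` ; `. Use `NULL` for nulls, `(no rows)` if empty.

AR120 | 3 | 90.33 ; CS101 | 2 | 55 ; EC200 | 4 | 58.25 ; PH150 | 4 | 79

Group enrollments by course.
Per group compute: COUNT(*), ROUND(AVG(grade), 2).
HAVING: drop groups with fewer than 2 rows.
  AR120: ids {7, 14, 22} → COUNT(*)=3, ROUND(AVG(grade), 2)=90.33
  CS101: ids {19, 21} → COUNT(*)=2, ROUND(AVG(grade), 2)=55
  EC200: ids {2, 24, 27, 39} → COUNT(*)=4, ROUND(AVG(grade), 2)=58.25
  PH150: ids {6, 25, 37, 40} → COUNT(*)=4, ROUND(AVG(grade), 2)=79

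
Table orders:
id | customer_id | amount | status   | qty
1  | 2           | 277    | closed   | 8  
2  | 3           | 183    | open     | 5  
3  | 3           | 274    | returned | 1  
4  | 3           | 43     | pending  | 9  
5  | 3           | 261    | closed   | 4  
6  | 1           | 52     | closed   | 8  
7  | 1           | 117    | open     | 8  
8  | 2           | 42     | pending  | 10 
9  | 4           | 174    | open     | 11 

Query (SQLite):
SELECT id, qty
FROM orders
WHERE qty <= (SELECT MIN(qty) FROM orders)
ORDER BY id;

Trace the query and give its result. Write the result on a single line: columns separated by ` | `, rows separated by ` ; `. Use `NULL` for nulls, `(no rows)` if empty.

Scalar subquery: MIN(qty) over all orders rows = 1.
Keep rows where qty <= that value.

3 | 1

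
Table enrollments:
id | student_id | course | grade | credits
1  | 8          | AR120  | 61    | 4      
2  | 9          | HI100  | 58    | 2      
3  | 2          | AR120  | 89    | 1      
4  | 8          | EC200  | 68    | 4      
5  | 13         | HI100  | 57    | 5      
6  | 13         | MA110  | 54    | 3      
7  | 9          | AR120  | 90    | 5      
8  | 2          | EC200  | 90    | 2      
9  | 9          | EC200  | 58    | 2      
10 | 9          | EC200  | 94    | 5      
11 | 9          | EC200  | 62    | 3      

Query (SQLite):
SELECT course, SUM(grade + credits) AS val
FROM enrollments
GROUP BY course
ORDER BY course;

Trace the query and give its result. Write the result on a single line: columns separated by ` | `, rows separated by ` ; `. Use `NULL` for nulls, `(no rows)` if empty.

For each row compute grade + credits.
Group by course; take SUM of the expression per group.
  AR120: ids {1, 3, 7} → SUM(grade + credits)=250
  EC200: ids {4, 8, 9, 10, 11} → SUM(grade + credits)=388
  HI100: ids {2, 5} → SUM(grade + credits)=122
  MA110: ids {6} → SUM(grade + credits)=57

AR120 | 250 ; EC200 | 388 ; HI100 | 122 ; MA110 | 57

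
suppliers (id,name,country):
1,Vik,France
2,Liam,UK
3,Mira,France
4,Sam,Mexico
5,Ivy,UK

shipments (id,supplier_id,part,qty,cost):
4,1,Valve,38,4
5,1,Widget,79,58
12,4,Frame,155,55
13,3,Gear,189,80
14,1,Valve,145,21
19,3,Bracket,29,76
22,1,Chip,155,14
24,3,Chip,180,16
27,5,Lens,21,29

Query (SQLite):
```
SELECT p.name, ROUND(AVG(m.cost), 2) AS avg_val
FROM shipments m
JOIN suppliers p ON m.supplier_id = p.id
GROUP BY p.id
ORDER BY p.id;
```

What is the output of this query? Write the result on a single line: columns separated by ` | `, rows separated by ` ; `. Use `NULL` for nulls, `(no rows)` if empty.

Vik | 24.25 ; Mira | 57.33 ; Sam | 55 ; Ivy | 29

Join each shipments row to its suppliers via supplier_id.
Group joined rows by suppliers.id; compute ROUND(AVG(m.cost), 2) per group.
  1: ids {4, 5, 14, 22} → ROUND(AVG(m.cost), 2)=24.25
  3: ids {13, 19, 24} → ROUND(AVG(m.cost), 2)=57.33
  4: ids {12} → ROUND(AVG(m.cost), 2)=55
  5: ids {27} → ROUND(AVG(m.cost), 2)=29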